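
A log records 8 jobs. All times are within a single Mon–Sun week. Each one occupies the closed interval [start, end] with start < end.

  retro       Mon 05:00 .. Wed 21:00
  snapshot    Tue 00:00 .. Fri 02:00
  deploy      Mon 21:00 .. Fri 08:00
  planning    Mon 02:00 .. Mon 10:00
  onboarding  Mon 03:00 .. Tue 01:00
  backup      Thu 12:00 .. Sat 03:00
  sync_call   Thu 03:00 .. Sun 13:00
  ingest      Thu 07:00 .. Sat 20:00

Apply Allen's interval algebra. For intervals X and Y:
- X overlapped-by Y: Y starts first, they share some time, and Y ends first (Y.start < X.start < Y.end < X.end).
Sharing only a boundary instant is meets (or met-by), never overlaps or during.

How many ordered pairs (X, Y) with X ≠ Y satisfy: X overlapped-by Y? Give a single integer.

13

Checking all 56 ordered pairs for relation 'overlapped-by'; matching pairs in alphabetical order:
(backup, deploy): backup overlapped-by deploy ✓
(backup, snapshot): backup overlapped-by snapshot ✓
(deploy, onboarding): deploy overlapped-by onboarding ✓
(deploy, retro): deploy overlapped-by retro ✓
(ingest, deploy): ingest overlapped-by deploy ✓
(ingest, snapshot): ingest overlapped-by snapshot ✓
(onboarding, planning): onboarding overlapped-by planning ✓
(retro, onboarding): retro overlapped-by onboarding ✓
(retro, planning): retro overlapped-by planning ✓
(snapshot, onboarding): snapshot overlapped-by onboarding ✓
(snapshot, retro): snapshot overlapped-by retro ✓
(sync_call, deploy): sync_call overlapped-by deploy ✓
(sync_call, snapshot): sync_call overlapped-by snapshot ✓
Count: 13.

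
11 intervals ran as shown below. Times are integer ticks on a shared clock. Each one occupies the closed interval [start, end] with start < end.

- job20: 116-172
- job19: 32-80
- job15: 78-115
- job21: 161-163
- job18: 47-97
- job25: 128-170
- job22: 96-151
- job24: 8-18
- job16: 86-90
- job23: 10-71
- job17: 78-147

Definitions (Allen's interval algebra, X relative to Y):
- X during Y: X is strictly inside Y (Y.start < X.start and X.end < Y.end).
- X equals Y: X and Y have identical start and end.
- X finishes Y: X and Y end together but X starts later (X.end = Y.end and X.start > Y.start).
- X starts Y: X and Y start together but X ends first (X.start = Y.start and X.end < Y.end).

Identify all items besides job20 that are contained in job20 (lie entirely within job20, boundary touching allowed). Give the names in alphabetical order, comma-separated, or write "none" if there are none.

Target job20 = [116, 172].
job15 [78, 115] → before → no.
job16 [86, 90] → before → no.
job17 [78, 147] → overlaps → no.
job18 [47, 97] → before → no.
job19 [32, 80] → before → no.
job21 [161, 163] → during → yes.
job22 [96, 151] → overlaps → no.
job23 [10, 71] → before → no.
job24 [8, 18] → before → no.
job25 [128, 170] → during → yes.
Result: job21, job25.

job21, job25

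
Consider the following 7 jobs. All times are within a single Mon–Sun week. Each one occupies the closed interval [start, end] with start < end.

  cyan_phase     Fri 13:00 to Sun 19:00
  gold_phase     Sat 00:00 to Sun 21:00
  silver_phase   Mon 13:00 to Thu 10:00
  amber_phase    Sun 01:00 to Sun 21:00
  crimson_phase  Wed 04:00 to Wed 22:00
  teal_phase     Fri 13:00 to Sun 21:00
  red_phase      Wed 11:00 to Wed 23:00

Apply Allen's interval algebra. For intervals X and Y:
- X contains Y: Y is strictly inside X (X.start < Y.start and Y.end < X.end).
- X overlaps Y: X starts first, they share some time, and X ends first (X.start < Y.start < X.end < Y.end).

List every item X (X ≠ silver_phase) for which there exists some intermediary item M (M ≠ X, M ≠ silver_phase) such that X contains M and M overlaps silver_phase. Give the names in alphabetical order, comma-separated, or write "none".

none

Target silver_phase = [Mon 13:00, Thu 10:00].
Intermediaries M with M overlaps silver_phase: none.
Union: none.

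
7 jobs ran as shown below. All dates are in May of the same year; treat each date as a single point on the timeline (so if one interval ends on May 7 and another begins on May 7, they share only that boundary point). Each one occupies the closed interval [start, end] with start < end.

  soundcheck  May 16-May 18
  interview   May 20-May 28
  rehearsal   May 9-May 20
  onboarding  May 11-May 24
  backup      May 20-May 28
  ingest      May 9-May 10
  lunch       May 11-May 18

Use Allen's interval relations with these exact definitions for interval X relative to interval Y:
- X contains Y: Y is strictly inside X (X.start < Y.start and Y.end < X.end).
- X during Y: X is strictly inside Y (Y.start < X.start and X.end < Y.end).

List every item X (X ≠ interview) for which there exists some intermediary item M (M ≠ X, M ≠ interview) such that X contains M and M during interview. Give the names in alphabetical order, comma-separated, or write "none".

none

Target interview = [May 20, May 28].
Intermediaries M with M during interview: none.
Union: none.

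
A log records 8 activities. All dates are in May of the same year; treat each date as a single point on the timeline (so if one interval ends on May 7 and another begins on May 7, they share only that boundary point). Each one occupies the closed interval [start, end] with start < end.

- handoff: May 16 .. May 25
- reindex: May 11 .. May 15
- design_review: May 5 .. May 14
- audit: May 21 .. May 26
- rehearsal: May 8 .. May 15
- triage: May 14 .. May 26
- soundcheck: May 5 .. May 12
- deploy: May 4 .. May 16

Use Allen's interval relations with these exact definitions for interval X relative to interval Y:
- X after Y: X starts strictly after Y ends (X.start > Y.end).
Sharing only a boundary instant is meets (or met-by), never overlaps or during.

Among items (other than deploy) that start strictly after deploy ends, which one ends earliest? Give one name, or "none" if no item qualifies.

Target deploy = [May 4, May 16].
audit [May 21, May 26] → after → candidate.
design_review [May 5, May 14] → during → excluded.
handoff [May 16, May 25] → met-by → excluded.
rehearsal [May 8, May 15] → during → excluded.
reindex [May 11, May 15] → during → excluded.
soundcheck [May 5, May 12] → during → excluded.
triage [May 14, May 26] → overlapped-by → excluded.
Among candidates, earliest end is May 26 → audit.

audit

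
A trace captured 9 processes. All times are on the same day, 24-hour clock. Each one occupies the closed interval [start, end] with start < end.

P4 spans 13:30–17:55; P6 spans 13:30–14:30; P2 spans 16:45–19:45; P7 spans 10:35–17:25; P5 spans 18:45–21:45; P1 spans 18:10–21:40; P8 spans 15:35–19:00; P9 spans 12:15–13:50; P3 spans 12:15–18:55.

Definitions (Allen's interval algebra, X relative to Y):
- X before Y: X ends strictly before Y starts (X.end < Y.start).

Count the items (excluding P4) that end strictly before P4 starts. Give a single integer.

0

Target P4 = [13:30, 17:55].
P1 [18:10, 21:40] → after → no.
P2 [16:45, 19:45] → overlapped-by → no.
P3 [12:15, 18:55] → contains → no.
P5 [18:45, 21:45] → after → no.
P6 [13:30, 14:30] → starts → no.
P7 [10:35, 17:25] → overlaps → no.
P8 [15:35, 19:00] → overlapped-by → no.
P9 [12:15, 13:50] → overlaps → no.
Total: 0.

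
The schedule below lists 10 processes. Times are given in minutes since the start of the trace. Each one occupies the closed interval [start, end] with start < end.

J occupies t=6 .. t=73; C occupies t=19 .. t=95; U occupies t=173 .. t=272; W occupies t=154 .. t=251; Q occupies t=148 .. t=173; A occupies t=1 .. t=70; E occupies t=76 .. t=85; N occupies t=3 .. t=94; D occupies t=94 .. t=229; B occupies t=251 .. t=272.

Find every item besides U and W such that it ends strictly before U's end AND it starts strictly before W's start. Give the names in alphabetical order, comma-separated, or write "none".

Conditions: its end is strictly before U's end (X.end < t=272) AND its start is strictly before W's start (X.start < t=154).
A: end t=70 < t=272? ✓; start t=1 < t=154? ✓ → yes.
B: end t=272 < t=272? ✗; start t=251 < t=154? ✗ → no.
C: end t=95 < t=272? ✓; start t=19 < t=154? ✓ → yes.
D: end t=229 < t=272? ✓; start t=94 < t=154? ✓ → yes.
E: end t=85 < t=272? ✓; start t=76 < t=154? ✓ → yes.
J: end t=73 < t=272? ✓; start t=6 < t=154? ✓ → yes.
N: end t=94 < t=272? ✓; start t=3 < t=154? ✓ → yes.
Q: end t=173 < t=272? ✓; start t=148 < t=154? ✓ → yes.
Result: A, C, D, E, J, N, Q.

A, C, D, E, J, N, Q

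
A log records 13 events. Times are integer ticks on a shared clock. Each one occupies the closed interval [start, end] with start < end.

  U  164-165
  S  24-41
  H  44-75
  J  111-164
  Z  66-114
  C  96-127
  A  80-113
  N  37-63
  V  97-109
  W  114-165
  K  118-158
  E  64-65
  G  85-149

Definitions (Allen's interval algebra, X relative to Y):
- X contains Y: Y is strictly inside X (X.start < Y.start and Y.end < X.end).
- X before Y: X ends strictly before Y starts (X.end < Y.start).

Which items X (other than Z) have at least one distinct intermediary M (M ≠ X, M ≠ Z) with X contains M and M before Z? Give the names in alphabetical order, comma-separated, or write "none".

H

Target Z = [66, 114].
Intermediaries M with M before Z: E, N, S.
Via E — items with X contains E: H.
Via N — items with X contains N: none.
Via S — items with X contains S: none.
Union: H.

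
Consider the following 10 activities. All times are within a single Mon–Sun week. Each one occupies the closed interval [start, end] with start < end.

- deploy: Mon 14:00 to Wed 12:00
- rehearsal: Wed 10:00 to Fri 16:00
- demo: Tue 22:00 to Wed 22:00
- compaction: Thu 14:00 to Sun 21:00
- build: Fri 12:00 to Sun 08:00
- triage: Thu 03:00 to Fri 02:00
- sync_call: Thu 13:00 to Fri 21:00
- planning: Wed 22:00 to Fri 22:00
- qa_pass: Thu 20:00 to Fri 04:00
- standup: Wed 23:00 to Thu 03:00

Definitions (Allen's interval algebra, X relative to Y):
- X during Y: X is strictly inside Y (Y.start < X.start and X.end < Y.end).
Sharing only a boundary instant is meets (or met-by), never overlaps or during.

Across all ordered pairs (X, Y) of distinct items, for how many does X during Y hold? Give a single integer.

Checking all 90 ordered pairs for relation 'during'; matching pairs in alphabetical order:
(build, compaction): build during compaction ✓
(qa_pass, compaction): qa_pass during compaction ✓
(qa_pass, planning): qa_pass during planning ✓
(qa_pass, rehearsal): qa_pass during rehearsal ✓
(qa_pass, sync_call): qa_pass during sync_call ✓
(standup, planning): standup during planning ✓
(standup, rehearsal): standup during rehearsal ✓
(sync_call, planning): sync_call during planning ✓
(triage, planning): triage during planning ✓
(triage, rehearsal): triage during rehearsal ✓
Count: 10.

10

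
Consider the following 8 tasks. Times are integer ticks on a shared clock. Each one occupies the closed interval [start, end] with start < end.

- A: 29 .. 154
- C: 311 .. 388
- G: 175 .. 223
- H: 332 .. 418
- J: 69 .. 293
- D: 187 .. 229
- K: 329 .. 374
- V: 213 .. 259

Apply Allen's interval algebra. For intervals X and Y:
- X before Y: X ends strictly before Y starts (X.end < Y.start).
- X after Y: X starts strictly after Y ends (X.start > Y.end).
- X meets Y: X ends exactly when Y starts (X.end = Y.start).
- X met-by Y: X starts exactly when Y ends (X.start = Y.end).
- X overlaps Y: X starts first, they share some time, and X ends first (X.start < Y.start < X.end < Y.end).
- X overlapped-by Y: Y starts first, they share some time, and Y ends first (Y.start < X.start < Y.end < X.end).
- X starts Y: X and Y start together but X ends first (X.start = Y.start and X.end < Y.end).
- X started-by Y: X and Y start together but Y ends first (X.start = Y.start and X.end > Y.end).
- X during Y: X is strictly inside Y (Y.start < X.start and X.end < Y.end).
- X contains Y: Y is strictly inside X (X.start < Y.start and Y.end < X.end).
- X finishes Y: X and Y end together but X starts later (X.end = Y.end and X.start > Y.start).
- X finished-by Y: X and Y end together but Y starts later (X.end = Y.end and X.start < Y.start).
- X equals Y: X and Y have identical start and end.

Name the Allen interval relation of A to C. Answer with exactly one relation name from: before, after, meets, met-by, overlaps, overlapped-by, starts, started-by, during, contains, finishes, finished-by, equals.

before

A = [29, 154]; C = [311, 388].
Compare endpoints: A.start < C.start, A.start < C.end, A.end < C.start, A.end < C.end.
That pattern is 'before'.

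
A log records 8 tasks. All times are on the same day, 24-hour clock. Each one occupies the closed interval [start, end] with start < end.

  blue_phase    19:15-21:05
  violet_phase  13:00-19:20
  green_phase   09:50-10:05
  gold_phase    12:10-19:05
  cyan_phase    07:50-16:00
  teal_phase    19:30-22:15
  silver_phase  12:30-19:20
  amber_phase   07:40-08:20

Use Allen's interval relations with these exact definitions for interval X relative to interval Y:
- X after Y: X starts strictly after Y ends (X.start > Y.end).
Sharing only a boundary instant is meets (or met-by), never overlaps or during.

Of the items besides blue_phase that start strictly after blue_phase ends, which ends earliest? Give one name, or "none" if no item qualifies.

none

Target blue_phase = [19:15, 21:05].
amber_phase [07:40, 08:20] → before → excluded.
cyan_phase [07:50, 16:00] → before → excluded.
gold_phase [12:10, 19:05] → before → excluded.
green_phase [09:50, 10:05] → before → excluded.
silver_phase [12:30, 19:20] → overlaps → excluded.
teal_phase [19:30, 22:15] → overlapped-by → excluded.
violet_phase [13:00, 19:20] → overlaps → excluded.
No candidates → none.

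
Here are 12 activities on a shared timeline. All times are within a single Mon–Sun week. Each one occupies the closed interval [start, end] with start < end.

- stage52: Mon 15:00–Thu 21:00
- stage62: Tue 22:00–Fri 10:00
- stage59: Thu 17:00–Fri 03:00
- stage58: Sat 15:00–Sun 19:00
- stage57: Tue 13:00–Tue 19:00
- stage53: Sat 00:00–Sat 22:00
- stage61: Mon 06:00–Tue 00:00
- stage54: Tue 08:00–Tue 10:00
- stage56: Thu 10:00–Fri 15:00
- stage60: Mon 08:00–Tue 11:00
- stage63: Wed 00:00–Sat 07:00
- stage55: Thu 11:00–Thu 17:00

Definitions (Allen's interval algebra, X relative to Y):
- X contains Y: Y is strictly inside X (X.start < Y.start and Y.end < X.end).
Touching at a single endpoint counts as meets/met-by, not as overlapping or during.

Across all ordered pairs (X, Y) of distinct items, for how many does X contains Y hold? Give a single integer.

11

Checking all 132 ordered pairs for relation 'contains'; matching pairs in alphabetical order:
(stage52, stage54): stage52 contains stage54 ✓
(stage52, stage55): stage52 contains stage55 ✓
(stage52, stage57): stage52 contains stage57 ✓
(stage56, stage55): stage56 contains stage55 ✓
(stage56, stage59): stage56 contains stage59 ✓
(stage60, stage54): stage60 contains stage54 ✓
(stage62, stage55): stage62 contains stage55 ✓
(stage62, stage59): stage62 contains stage59 ✓
(stage63, stage55): stage63 contains stage55 ✓
(stage63, stage56): stage63 contains stage56 ✓
(stage63, stage59): stage63 contains stage59 ✓
Count: 11.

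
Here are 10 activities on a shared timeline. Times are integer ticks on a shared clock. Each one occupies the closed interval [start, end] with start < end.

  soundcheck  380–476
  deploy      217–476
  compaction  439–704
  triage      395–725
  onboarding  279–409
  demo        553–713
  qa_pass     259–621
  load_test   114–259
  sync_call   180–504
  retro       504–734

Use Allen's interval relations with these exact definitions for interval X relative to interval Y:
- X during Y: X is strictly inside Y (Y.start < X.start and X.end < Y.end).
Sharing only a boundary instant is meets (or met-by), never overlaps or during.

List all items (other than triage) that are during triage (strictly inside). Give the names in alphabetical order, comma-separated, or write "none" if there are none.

compaction, demo

Target triage = [395, 725].
compaction [439, 704] → during → yes.
demo [553, 713] → during → yes.
deploy [217, 476] → overlaps → no.
load_test [114, 259] → before → no.
onboarding [279, 409] → overlaps → no.
qa_pass [259, 621] → overlaps → no.
retro [504, 734] → overlapped-by → no.
soundcheck [380, 476] → overlaps → no.
sync_call [180, 504] → overlaps → no.
Result: compaction, demo.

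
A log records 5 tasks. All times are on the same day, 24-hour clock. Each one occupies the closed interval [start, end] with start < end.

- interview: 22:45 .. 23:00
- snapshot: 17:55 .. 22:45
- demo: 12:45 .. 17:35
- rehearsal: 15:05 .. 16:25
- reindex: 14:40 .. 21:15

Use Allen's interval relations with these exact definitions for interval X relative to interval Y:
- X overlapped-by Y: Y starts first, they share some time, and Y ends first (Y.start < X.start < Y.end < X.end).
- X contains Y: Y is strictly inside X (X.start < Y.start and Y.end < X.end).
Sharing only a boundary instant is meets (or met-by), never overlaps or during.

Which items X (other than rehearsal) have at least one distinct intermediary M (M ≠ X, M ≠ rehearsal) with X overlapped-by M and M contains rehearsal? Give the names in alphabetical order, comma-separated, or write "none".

reindex, snapshot

Target rehearsal = [15:05, 16:25].
Intermediaries M with M contains rehearsal: demo, reindex.
Via demo — items with X overlapped-by demo: reindex.
Via reindex — items with X overlapped-by reindex: snapshot.
Union: reindex, snapshot.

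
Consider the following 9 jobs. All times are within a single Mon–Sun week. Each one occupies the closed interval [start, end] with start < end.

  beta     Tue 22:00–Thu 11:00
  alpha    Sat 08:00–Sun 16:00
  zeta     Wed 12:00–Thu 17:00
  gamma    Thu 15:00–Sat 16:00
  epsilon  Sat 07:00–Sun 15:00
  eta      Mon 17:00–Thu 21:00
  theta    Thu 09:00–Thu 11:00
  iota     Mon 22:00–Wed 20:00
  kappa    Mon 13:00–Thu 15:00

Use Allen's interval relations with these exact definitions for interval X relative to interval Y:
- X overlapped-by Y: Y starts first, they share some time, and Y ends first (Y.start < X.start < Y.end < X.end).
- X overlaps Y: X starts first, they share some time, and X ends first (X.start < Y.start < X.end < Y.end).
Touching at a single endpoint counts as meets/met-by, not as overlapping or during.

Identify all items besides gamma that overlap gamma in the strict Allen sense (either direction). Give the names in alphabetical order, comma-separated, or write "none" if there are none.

alpha, epsilon, eta, zeta

Target gamma = [Thu 15:00, Sat 16:00].
alpha [Sat 08:00, Sun 16:00] → overlapped-by → yes.
beta [Tue 22:00, Thu 11:00] → before → no.
epsilon [Sat 07:00, Sun 15:00] → overlapped-by → yes.
eta [Mon 17:00, Thu 21:00] → overlaps → yes.
iota [Mon 22:00, Wed 20:00] → before → no.
kappa [Mon 13:00, Thu 15:00] → meets → no.
theta [Thu 09:00, Thu 11:00] → before → no.
zeta [Wed 12:00, Thu 17:00] → overlaps → yes.
Result: alpha, epsilon, eta, zeta.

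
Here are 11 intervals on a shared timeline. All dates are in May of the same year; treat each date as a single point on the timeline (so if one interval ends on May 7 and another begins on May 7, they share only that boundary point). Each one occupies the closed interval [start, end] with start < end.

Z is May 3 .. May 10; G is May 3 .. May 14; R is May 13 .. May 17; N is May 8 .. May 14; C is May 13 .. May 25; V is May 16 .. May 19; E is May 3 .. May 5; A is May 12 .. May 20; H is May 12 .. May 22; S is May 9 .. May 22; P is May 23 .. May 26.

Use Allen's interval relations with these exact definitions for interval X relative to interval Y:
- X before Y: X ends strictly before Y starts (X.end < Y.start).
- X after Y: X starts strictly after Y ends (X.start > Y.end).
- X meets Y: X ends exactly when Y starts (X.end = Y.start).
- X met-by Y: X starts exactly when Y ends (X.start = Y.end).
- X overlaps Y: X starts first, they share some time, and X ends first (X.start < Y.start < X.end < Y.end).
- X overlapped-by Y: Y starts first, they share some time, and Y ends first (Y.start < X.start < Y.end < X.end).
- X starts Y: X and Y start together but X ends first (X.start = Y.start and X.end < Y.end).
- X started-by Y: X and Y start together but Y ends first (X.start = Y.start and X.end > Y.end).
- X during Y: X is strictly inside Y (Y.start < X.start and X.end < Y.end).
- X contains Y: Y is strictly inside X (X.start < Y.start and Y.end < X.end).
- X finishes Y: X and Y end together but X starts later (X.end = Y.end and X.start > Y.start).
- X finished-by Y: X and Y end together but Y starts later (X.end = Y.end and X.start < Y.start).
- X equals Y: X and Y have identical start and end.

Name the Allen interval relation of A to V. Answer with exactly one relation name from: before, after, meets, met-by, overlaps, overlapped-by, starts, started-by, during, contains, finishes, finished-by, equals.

contains

A = [May 12, May 20]; V = [May 16, May 19].
Compare endpoints: A.start < V.start, A.start < V.end, A.end > V.start, A.end > V.end.
That pattern is 'contains'.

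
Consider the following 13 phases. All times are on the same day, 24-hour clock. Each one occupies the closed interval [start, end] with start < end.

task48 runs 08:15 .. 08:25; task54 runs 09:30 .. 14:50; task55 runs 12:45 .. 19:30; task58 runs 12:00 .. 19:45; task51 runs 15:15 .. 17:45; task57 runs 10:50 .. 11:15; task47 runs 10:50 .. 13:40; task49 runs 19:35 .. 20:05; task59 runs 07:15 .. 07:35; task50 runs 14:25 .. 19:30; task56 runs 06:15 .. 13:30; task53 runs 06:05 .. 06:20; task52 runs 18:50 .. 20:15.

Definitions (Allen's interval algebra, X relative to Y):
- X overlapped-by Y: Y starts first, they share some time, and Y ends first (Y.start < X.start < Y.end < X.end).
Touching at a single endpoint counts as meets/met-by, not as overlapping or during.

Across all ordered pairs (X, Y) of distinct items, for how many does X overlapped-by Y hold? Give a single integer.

Checking all 156 ordered pairs for relation 'overlapped-by'; matching pairs in alphabetical order:
(task47, task56): task47 overlapped-by task56 ✓
(task49, task58): task49 overlapped-by task58 ✓
(task50, task54): task50 overlapped-by task54 ✓
(task52, task50): task52 overlapped-by task50 ✓
(task52, task55): task52 overlapped-by task55 ✓
(task52, task58): task52 overlapped-by task58 ✓
(task54, task56): task54 overlapped-by task56 ✓
(task55, task47): task55 overlapped-by task47 ✓
(task55, task54): task55 overlapped-by task54 ✓
(task55, task56): task55 overlapped-by task56 ✓
(task56, task53): task56 overlapped-by task53 ✓
(task58, task47): task58 overlapped-by task47 ✓
(task58, task54): task58 overlapped-by task54 ✓
(task58, task56): task58 overlapped-by task56 ✓
Count: 14.

14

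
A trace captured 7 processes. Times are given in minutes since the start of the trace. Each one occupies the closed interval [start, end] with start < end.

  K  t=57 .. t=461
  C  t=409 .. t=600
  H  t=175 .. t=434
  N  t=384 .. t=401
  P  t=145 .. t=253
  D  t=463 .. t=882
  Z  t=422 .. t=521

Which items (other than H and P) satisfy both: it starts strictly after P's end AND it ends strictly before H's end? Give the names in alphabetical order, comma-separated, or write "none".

Conditions: its start is strictly after P's end (X.start > t=253) AND its end is strictly before H's end (X.end < t=434).
C: start t=409 > t=253? ✓; end t=600 < t=434? ✗ → no.
D: start t=463 > t=253? ✓; end t=882 < t=434? ✗ → no.
K: start t=57 > t=253? ✗; end t=461 < t=434? ✗ → no.
N: start t=384 > t=253? ✓; end t=401 < t=434? ✓ → yes.
Z: start t=422 > t=253? ✓; end t=521 < t=434? ✗ → no.
Result: N.

N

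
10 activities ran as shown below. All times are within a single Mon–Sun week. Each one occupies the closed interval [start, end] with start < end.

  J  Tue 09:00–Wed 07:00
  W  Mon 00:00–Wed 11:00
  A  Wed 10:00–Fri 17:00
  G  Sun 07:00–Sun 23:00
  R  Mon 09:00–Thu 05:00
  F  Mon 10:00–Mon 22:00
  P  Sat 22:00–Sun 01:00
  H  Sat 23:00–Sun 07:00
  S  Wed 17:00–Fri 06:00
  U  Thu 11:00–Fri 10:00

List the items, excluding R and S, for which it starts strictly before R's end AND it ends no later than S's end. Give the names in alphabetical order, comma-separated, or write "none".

Conditions: its start is strictly before R's end (X.start < Thu 05:00) AND its end is no later than S's end (X.end <= Fri 06:00).
A: start Wed 10:00 < Thu 05:00? ✓; end Fri 17:00 <= Fri 06:00? ✗ → no.
F: start Mon 10:00 < Thu 05:00? ✓; end Mon 22:00 <= Fri 06:00? ✓ → yes.
G: start Sun 07:00 < Thu 05:00? ✗; end Sun 23:00 <= Fri 06:00? ✗ → no.
H: start Sat 23:00 < Thu 05:00? ✗; end Sun 07:00 <= Fri 06:00? ✗ → no.
J: start Tue 09:00 < Thu 05:00? ✓; end Wed 07:00 <= Fri 06:00? ✓ → yes.
P: start Sat 22:00 < Thu 05:00? ✗; end Sun 01:00 <= Fri 06:00? ✗ → no.
U: start Thu 11:00 < Thu 05:00? ✗; end Fri 10:00 <= Fri 06:00? ✗ → no.
W: start Mon 00:00 < Thu 05:00? ✓; end Wed 11:00 <= Fri 06:00? ✓ → yes.
Result: F, J, W.

F, J, W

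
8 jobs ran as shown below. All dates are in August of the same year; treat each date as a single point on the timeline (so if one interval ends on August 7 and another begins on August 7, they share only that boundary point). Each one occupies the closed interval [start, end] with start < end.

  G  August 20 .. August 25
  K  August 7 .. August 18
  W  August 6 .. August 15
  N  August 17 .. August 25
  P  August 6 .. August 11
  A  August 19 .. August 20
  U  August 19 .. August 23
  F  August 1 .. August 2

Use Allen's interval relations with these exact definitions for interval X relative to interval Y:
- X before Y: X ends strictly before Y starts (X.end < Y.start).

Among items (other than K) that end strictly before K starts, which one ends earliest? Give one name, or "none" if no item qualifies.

Target K = [August 7, August 18].
A [August 19, August 20] → after → excluded.
F [August 1, August 2] → before → candidate.
G [August 20, August 25] → after → excluded.
N [August 17, August 25] → overlapped-by → excluded.
P [August 6, August 11] → overlaps → excluded.
U [August 19, August 23] → after → excluded.
W [August 6, August 15] → overlaps → excluded.
Among candidates, earliest end is August 2 → F.

F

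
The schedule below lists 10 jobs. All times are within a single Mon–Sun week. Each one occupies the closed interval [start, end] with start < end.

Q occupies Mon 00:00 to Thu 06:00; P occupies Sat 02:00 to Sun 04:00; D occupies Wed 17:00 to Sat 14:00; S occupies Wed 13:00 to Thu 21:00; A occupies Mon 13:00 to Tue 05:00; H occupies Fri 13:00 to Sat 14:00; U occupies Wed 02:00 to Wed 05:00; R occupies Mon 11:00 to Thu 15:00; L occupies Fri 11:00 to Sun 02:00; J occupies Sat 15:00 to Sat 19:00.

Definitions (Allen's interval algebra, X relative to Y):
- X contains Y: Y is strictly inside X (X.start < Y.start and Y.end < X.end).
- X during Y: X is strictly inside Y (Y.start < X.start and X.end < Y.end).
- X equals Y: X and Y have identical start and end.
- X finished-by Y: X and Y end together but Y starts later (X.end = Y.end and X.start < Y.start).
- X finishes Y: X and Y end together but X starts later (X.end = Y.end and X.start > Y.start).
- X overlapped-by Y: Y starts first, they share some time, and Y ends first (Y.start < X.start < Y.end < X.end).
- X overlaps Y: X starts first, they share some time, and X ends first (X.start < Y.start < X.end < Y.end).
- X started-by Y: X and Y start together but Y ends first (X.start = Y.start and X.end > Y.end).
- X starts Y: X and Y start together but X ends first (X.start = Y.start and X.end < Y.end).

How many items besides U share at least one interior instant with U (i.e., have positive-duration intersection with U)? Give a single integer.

2

Target U = [Wed 02:00, Wed 05:00].
A [Mon 13:00, Tue 05:00] → before → no.
D [Wed 17:00, Sat 14:00] → after → no.
H [Fri 13:00, Sat 14:00] → after → no.
J [Sat 15:00, Sat 19:00] → after → no.
L [Fri 11:00, Sun 02:00] → after → no.
P [Sat 02:00, Sun 04:00] → after → no.
Q [Mon 00:00, Thu 06:00] → contains → counts.
R [Mon 11:00, Thu 15:00] → contains → counts.
S [Wed 13:00, Thu 21:00] → after → no.
Total: 2.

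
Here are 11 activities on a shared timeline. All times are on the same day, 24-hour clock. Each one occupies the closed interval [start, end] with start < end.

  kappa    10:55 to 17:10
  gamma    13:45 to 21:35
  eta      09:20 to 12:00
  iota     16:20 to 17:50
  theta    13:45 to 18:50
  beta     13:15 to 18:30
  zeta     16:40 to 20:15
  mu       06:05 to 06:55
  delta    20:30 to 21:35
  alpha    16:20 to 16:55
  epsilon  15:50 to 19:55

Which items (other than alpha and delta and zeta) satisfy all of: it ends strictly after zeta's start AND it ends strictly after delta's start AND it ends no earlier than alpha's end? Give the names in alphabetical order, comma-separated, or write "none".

Conditions: its end is strictly after zeta's start (X.end > 16:40) AND its end is strictly after delta's start (X.end > 20:30) AND its end is no earlier than alpha's end (X.end >= 16:55).
beta: end 18:30 > 16:40? ✓; end 18:30 > 20:30? ✗; end 18:30 >= 16:55? ✓ → no.
epsilon: end 19:55 > 16:40? ✓; end 19:55 > 20:30? ✗; end 19:55 >= 16:55? ✓ → no.
eta: end 12:00 > 16:40? ✗; end 12:00 > 20:30? ✗; end 12:00 >= 16:55? ✗ → no.
gamma: end 21:35 > 16:40? ✓; end 21:35 > 20:30? ✓; end 21:35 >= 16:55? ✓ → yes.
iota: end 17:50 > 16:40? ✓; end 17:50 > 20:30? ✗; end 17:50 >= 16:55? ✓ → no.
kappa: end 17:10 > 16:40? ✓; end 17:10 > 20:30? ✗; end 17:10 >= 16:55? ✓ → no.
mu: end 06:55 > 16:40? ✗; end 06:55 > 20:30? ✗; end 06:55 >= 16:55? ✗ → no.
theta: end 18:50 > 16:40? ✓; end 18:50 > 20:30? ✗; end 18:50 >= 16:55? ✓ → no.
Result: gamma.

gamma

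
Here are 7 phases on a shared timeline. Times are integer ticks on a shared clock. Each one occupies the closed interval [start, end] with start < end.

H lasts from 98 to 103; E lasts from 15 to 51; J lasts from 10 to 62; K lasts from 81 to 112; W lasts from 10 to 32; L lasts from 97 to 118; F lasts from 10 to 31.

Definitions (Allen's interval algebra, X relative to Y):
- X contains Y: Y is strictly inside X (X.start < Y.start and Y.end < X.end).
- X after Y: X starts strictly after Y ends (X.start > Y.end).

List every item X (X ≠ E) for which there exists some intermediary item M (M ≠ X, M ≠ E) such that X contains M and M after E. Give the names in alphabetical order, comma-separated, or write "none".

Target E = [15, 51].
Intermediaries M with M after E: H, K, L.
Via H — items with X contains H: K, L.
Via K — items with X contains K: none.
Via L — items with X contains L: none.
Union: K, L.

K, L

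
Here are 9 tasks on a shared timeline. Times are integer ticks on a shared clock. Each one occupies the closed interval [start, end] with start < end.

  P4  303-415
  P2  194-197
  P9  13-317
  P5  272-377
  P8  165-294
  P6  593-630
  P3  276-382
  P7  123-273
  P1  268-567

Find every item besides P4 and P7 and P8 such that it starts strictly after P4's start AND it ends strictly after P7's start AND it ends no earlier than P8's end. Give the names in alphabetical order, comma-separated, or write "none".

Conditions: its start is strictly after P4's start (X.start > 303) AND its end is strictly after P7's start (X.end > 123) AND its end is no earlier than P8's end (X.end >= 294).
P1: start 268 > 303? ✗; end 567 > 123? ✓; end 567 >= 294? ✓ → no.
P2: start 194 > 303? ✗; end 197 > 123? ✓; end 197 >= 294? ✗ → no.
P3: start 276 > 303? ✗; end 382 > 123? ✓; end 382 >= 294? ✓ → no.
P5: start 272 > 303? ✗; end 377 > 123? ✓; end 377 >= 294? ✓ → no.
P6: start 593 > 303? ✓; end 630 > 123? ✓; end 630 >= 294? ✓ → yes.
P9: start 13 > 303? ✗; end 317 > 123? ✓; end 317 >= 294? ✓ → no.
Result: P6.

P6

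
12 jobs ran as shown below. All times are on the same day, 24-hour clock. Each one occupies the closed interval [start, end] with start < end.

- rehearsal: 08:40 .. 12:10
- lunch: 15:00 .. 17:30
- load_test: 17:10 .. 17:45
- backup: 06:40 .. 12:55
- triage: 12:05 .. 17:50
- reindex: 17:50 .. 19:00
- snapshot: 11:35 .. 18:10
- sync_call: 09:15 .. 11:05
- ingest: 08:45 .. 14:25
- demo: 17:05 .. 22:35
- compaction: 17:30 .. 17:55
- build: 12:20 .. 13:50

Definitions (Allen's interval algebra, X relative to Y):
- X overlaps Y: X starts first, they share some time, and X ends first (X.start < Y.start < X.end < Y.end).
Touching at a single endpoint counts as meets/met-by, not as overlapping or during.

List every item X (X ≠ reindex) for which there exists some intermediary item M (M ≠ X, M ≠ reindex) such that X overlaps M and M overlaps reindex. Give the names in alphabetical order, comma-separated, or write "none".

Target reindex = [17:50, 19:00].
Intermediaries M with M overlaps reindex: compaction, snapshot.
Via compaction — items with X overlaps compaction: load_test, triage.
Via snapshot — items with X overlaps snapshot: backup, ingest, rehearsal.
Union: backup, ingest, load_test, rehearsal, triage.

backup, ingest, load_test, rehearsal, triage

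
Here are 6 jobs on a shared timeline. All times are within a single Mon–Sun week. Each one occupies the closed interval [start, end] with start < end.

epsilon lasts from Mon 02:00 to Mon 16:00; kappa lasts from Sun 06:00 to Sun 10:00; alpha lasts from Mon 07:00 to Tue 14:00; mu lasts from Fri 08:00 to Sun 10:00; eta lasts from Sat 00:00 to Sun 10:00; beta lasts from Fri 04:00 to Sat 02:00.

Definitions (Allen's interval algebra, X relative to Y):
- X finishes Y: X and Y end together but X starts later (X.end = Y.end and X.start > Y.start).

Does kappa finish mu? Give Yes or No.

kappa = [Sun 06:00, Sun 10:00], mu = [Fri 08:00, Sun 10:00].
Actual relation of kappa to mu: finishes.
Asked whether 'finishes' holds → Yes.

Yes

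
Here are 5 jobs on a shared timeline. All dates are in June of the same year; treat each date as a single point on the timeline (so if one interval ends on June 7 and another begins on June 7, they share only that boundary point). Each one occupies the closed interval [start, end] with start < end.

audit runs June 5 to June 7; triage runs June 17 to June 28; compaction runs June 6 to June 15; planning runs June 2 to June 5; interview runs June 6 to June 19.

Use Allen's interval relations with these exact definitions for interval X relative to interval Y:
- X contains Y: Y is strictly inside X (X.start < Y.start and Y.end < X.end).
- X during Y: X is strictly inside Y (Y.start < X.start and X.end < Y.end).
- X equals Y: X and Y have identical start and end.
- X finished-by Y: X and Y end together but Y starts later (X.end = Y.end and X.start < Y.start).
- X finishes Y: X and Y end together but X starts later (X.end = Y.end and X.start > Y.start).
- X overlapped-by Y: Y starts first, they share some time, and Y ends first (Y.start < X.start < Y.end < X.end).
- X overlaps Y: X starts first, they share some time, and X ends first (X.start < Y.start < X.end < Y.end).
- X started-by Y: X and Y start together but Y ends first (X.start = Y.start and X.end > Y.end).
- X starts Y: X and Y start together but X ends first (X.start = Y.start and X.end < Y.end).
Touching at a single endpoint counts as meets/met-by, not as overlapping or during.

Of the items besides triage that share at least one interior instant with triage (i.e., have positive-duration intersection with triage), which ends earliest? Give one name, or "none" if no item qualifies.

interview

Target triage = [June 17, June 28].
audit [June 5, June 7] → before → excluded.
compaction [June 6, June 15] → before → excluded.
interview [June 6, June 19] → overlaps → candidate.
planning [June 2, June 5] → before → excluded.
Among candidates, earliest end is June 19 → interview.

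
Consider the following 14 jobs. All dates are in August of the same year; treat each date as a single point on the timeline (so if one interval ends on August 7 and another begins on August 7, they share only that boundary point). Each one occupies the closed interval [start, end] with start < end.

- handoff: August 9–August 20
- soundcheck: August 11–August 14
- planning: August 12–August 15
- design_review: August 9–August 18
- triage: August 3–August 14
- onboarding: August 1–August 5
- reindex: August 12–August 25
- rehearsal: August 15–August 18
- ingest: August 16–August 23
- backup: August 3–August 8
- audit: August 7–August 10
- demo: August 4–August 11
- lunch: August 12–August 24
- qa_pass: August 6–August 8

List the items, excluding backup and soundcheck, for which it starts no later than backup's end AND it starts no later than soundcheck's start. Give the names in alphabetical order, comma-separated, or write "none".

Conditions: its start is no later than backup's end (X.start <= August 8) AND its start is no later than soundcheck's start (X.start <= August 11).
audit: start August 7 <= August 8? ✓; start August 7 <= August 11? ✓ → yes.
demo: start August 4 <= August 8? ✓; start August 4 <= August 11? ✓ → yes.
design_review: start August 9 <= August 8? ✗; start August 9 <= August 11? ✓ → no.
handoff: start August 9 <= August 8? ✗; start August 9 <= August 11? ✓ → no.
ingest: start August 16 <= August 8? ✗; start August 16 <= August 11? ✗ → no.
lunch: start August 12 <= August 8? ✗; start August 12 <= August 11? ✗ → no.
onboarding: start August 1 <= August 8? ✓; start August 1 <= August 11? ✓ → yes.
planning: start August 12 <= August 8? ✗; start August 12 <= August 11? ✗ → no.
qa_pass: start August 6 <= August 8? ✓; start August 6 <= August 11? ✓ → yes.
rehearsal: start August 15 <= August 8? ✗; start August 15 <= August 11? ✗ → no.
reindex: start August 12 <= August 8? ✗; start August 12 <= August 11? ✗ → no.
triage: start August 3 <= August 8? ✓; start August 3 <= August 11? ✓ → yes.
Result: audit, demo, onboarding, qa_pass, triage.

audit, demo, onboarding, qa_pass, triage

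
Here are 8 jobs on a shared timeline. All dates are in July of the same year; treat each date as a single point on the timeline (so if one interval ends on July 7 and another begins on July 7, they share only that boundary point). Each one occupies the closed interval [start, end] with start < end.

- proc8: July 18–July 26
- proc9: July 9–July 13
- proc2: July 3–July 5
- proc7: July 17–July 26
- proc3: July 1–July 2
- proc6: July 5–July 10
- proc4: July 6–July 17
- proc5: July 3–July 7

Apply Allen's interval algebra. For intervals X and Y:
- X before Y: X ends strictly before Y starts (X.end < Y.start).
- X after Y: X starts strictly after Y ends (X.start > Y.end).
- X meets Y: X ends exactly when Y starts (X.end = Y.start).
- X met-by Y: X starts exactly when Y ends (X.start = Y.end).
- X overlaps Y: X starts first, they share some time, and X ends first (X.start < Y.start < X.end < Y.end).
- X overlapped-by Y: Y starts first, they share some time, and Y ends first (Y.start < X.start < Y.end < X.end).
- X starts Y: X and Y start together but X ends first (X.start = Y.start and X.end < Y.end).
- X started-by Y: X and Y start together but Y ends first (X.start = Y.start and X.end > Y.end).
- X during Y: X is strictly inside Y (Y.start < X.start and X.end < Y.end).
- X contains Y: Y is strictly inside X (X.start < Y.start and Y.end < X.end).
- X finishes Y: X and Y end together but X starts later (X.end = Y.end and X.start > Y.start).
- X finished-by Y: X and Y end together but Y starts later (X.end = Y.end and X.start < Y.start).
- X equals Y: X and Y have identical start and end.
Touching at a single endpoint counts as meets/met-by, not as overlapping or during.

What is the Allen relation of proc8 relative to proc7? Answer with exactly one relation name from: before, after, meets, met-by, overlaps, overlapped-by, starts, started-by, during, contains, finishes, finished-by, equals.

finishes

proc8 = [July 18, July 26]; proc7 = [July 17, July 26].
Compare endpoints: proc8.start > proc7.start, proc8.start < proc7.end, proc8.end > proc7.start, proc8.end = proc7.end.
That pattern is 'finishes'.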